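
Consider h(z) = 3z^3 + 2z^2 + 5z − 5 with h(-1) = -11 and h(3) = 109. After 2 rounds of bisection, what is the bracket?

h(1) = 5 > 0, so the root lies in [-1, 1]
h(0) = -5 < 0, so the root lies in [0, 1]

[0, 1]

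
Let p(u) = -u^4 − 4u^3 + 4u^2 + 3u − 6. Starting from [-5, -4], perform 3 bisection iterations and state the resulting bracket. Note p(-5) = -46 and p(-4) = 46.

p(-4.5) = 15.9375 > 0, so the root lies in [-5, -4.5]
p(-4.75) = -10.378906 < 0, so the root lies in [-4.75, -4.5]
p(-4.625) = 3.855225 > 0, so the root lies in [-4.75, -4.625]

[-4.75, -4.625]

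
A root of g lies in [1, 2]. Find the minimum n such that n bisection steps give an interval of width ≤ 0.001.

10

Width after n steps is 1/2^n. Need 2^n ≥ 1/0.001 = 1000.
2^9 = 512 < 1000 ≤ 2^10 = 1024, so n = 10.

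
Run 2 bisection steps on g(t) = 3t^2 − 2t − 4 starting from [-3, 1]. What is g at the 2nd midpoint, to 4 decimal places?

g(-1) = 1 > 0, so the root lies in [-1, 1]
g(0) = -4 < 0, so the root lies in [-1, 0]

-4.0000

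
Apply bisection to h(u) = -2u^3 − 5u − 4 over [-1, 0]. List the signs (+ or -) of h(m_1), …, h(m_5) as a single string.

u = -0.5 gives h = -1.25, negative; keep [-1, -0.5]
u = -0.75 gives h = 0.59375, positive; keep [-0.75, -0.5]
u = -0.625 gives h = -0.386719, negative; keep [-0.75, -0.625]
u = -0.6875 gives h = 0.0874, positive; keep [-0.6875, -0.625]
u = -0.65625 gives h = -0.1535, negative; keep [-0.6875, -0.65625]

-+-+-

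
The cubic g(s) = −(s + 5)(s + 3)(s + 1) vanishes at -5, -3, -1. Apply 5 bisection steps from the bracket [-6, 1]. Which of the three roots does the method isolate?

-1

m = -2.5, g(m) = 1.875 (+); new bracket [-2.5, 1]
m = -0.75, g(m) = -2.390625 (−); new bracket [-2.5, -0.75]
m = -1.625, g(m) = 2.900391 (+); new bracket [-1.625, -0.75]
m = -1.1875, g(m) = 1.2957 (+); new bracket [-1.1875, -0.75]
m = -0.96875, g(m) = -0.2559 (−); new bracket [-1.1875, -0.96875]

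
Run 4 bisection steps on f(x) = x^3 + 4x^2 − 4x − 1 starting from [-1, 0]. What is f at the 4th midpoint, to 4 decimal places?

m = -0.5, f(m) = 1.875 (+); new bracket [-0.5, 0]
m = -0.25, f(m) = 0.234375 (+); new bracket [-0.25, 0]
m = -0.125, f(m) = -0.439453 (−); new bracket [-0.25, -0.125]
m = -0.1875, f(m) = -0.116 (−); new bracket [-0.25, -0.1875]

-0.1160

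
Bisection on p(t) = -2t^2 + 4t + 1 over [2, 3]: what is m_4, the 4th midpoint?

2.1875

t = 2.5 gives p = -1.5, negative; keep [2, 2.5]
t = 2.25 gives p = -0.125, negative; keep [2, 2.25]
t = 2.125 gives p = 0.46875, positive; keep [2.125, 2.25]
t = 2.1875 gives p = 0.1797, positive; keep [2.1875, 2.25]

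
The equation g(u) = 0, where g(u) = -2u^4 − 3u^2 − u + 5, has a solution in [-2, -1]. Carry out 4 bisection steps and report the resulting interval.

m = -1.5, g(m) = -10.375 (−); new bracket [-1.5, -1]
m = -1.25, g(m) = -3.320312 (−); new bracket [-1.25, -1]
m = -1.125, g(m) = -0.875488 (−); new bracket [-1.125, -1]
m = -1.0625, g(m) = 0.1269 (+); new bracket [-1.125, -1.0625]

[-1.125, -1.0625]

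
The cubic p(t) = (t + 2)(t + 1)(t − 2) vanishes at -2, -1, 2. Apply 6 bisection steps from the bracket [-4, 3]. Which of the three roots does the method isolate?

2

midpoint -0.5: p = -1.875 < 0 → [-0.5, 3]
midpoint 1.25: p = -5.484375 < 0 → [1.25, 3]
midpoint 2.125: p = 1.611328 > 0 → [1.25, 2.125]
midpoint 1.6875: p = -3.0969 < 0 → [1.6875, 2.125]
midpoint 1.90625: p = -1.0643 < 0 → [1.90625, 2.125]
midpoint 2.015625: p = 0.1892 > 0 → [1.90625, 2.015625]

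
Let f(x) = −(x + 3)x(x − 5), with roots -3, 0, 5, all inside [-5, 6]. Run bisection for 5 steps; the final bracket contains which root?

f(0.5) = 7.875 > 0, so the root lies in [0.5, 6]
f(3.25) = 35.546875 > 0, so the root lies in [3.25, 6]
f(4.625) = 13.224609 > 0, so the root lies in [4.625, 6]
f(5.3125) = -13.8 < 0, so the root lies in [4.625, 5.3125]
f(4.96875) = 1.2373 > 0, so the root lies in [4.96875, 5.3125]

5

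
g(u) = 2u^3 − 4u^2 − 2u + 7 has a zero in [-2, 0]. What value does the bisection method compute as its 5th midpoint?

u = -1 gives g = 3, positive; keep [-2, -1]
u = -1.5 gives g = -5.75, negative; keep [-1.5, -1]
u = -1.25 gives g = -0.65625, negative; keep [-1.25, -1]
u = -1.125 gives g = 1.3398, positive; keep [-1.25, -1.125]
u = -1.1875 gives g = 0.3853, positive; keep [-1.25, -1.1875]

-1.1875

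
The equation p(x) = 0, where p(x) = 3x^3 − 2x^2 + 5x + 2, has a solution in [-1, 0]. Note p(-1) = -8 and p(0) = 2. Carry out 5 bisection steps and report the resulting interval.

p(-0.5) = -1.375 < 0, so the root lies in [-0.5, 0]
p(-0.25) = 0.578125 > 0, so the root lies in [-0.5, -0.25]
p(-0.375) = -0.314453 < 0, so the root lies in [-0.375, -0.25]
p(-0.3125) = 0.1506 > 0, so the root lies in [-0.375, -0.3125]
p(-0.34375) = -0.0769 < 0, so the root lies in [-0.34375, -0.3125]

[-0.34375, -0.3125]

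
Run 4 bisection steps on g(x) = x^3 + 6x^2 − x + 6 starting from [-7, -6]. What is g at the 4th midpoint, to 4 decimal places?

-0.1399

midpoint -6.5: g = -8.625 < 0 → [-6.5, -6]
midpoint -6.25: g = 2.484375 > 0 → [-6.5, -6.25]
midpoint -6.375: g = -2.865234 < 0 → [-6.375, -6.25]
midpoint -6.3125: g = -0.1399 < 0 → [-6.3125, -6.25]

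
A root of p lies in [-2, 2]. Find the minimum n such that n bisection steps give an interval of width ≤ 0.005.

10

Width after n steps is 4/2^n. Need 2^n ≥ 4/0.005 = 800.
2^9 = 512 < 800 ≤ 2^10 = 1024, so n = 10.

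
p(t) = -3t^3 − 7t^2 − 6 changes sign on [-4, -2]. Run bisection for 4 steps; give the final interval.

midpoint -3: p = 12 > 0 → [-3, -2]
midpoint -2.5: p = -2.875 < 0 → [-3, -2.5]
midpoint -2.75: p = 3.453125 > 0 → [-2.75, -2.5]
midpoint -2.625: p = 0.0293 > 0 → [-2.625, -2.5]

[-2.625, -2.5]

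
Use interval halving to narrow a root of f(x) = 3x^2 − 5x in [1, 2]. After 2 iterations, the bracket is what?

x = 1.5 gives f = -0.75, negative; keep [1.5, 2]
x = 1.75 gives f = 0.4375, positive; keep [1.5, 1.75]

[1.5, 1.75]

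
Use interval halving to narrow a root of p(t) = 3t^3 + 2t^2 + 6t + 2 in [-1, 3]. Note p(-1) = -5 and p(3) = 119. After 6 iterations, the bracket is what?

[-0.375, -0.3125]

midpoint 1: p = 13 > 0 → [-1, 1]
midpoint 0: p = 2 > 0 → [-1, 0]
midpoint -0.5: p = -0.875 < 0 → [-0.5, 0]
midpoint -0.25: p = 0.5781 > 0 → [-0.5, -0.25]
midpoint -0.375: p = -0.127 < 0 → [-0.375, -0.25]
midpoint -0.3125: p = 0.2288 > 0 → [-0.375, -0.3125]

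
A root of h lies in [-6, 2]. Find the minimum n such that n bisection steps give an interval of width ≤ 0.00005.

18

Width after n steps is 8/2^n. Need 2^n ≥ 8/0.00005 = 160000.
2^17 = 131072 < 160000 ≤ 2^18 = 262144, so n = 18.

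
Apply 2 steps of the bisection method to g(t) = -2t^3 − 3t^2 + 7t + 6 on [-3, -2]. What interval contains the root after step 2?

t = -2.5 gives g = 1, positive; keep [-2.5, -2]
t = -2.25 gives g = -2.15625, negative; keep [-2.5, -2.25]

[-2.5, -2.25]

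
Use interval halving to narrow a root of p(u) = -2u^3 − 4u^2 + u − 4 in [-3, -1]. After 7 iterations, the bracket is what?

p(-2) = -6 < 0, so the root lies in [-3, -2]
p(-2.5) = -0.25 < 0, so the root lies in [-3, -2.5]
p(-2.75) = 4.59375 > 0, so the root lies in [-2.75, -2.5]
p(-2.625) = 1.9883 > 0, so the root lies in [-2.625, -2.5]
p(-2.5625) = 0.8247 > 0, so the root lies in [-2.5625, -2.5]
p(-2.53125) = 0.2764 > 0, so the root lies in [-2.53125, -2.5]
p(-2.515625) = 0.0105 > 0, so the root lies in [-2.515625, -2.5]

[-2.515625, -2.5]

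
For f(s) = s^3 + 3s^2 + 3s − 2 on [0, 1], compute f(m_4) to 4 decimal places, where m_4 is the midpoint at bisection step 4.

f(0.5) = 0.375 > 0, so the root lies in [0, 0.5]
f(0.25) = -1.046875 < 0, so the root lies in [0.25, 0.5]
f(0.375) = -0.400391 < 0, so the root lies in [0.375, 0.5]
f(0.4375) = -0.0295 < 0, so the root lies in [0.4375, 0.5]

-0.0295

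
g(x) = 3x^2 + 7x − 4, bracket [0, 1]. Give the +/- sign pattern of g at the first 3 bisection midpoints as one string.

m = 0.5, g(m) = 0.25 (+); new bracket [0, 0.5]
m = 0.25, g(m) = -2.0625 (−); new bracket [0.25, 0.5]
m = 0.375, g(m) = -0.953125 (−); new bracket [0.375, 0.5]

+--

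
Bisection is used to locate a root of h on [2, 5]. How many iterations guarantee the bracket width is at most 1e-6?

Width after n steps is 3/2^n. Need 2^n ≥ 3/1e-6 = 3000000.
2^21 = 2097152 < 3000000 ≤ 2^22 = 4194304, so n = 22.

22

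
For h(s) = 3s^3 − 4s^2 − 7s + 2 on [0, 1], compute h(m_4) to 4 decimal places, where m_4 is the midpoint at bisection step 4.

-0.4866

h(0.5) = -2.125 < 0, so the root lies in [0, 0.5]
h(0.25) = 0.046875 > 0, so the root lies in [0.25, 0.5]
h(0.375) = -1.029297 < 0, so the root lies in [0.25, 0.375]
h(0.3125) = -0.4866 < 0, so the root lies in [0.25, 0.3125]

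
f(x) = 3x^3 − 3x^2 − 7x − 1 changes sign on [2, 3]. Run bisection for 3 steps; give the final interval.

midpoint 2.5: f = 9.625 > 0 → [2, 2.5]
midpoint 2.25: f = 2.234375 > 0 → [2, 2.25]
midpoint 2.125: f = -0.634766 < 0 → [2.125, 2.25]

[2.125, 2.25]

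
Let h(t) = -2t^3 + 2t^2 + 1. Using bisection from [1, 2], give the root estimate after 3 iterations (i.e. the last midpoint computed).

h(1.5) = -1.25 < 0, so the root lies in [1, 1.5]
h(1.25) = 0.21875 > 0, so the root lies in [1.25, 1.5]
h(1.375) = -0.417969 < 0, so the root lies in [1.25, 1.375]

1.375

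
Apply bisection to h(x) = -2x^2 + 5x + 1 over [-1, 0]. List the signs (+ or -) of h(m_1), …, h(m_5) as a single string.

--+-+

h(-0.5) = -2 < 0, so the root lies in [-0.5, 0]
h(-0.25) = -0.375 < 0, so the root lies in [-0.25, 0]
h(-0.125) = 0.34375 > 0, so the root lies in [-0.25, -0.125]
h(-0.1875) = -0.0078 < 0, so the root lies in [-0.1875, -0.125]
h(-0.15625) = 0.1699 > 0, so the root lies in [-0.1875, -0.15625]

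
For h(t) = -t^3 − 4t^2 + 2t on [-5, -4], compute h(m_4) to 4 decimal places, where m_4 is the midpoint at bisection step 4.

t = -4.5 gives h = 1.125, positive; keep [-4.5, -4]
t = -4.25 gives h = -3.984375, negative; keep [-4.5, -4.25]
t = -4.375 gives h = -1.572266, negative; keep [-4.5, -4.375]
t = -4.4375 gives h = -0.26, negative; keep [-4.5, -4.4375]

-0.2600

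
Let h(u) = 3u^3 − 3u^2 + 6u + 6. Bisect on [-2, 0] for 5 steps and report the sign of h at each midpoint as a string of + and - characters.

-+-+-

midpoint -1: h = -6 < 0 → [-1, 0]
midpoint -0.5: h = 1.875 > 0 → [-1, -0.5]
midpoint -0.75: h = -1.453125 < 0 → [-0.75, -0.5]
midpoint -0.625: h = 0.3457 > 0 → [-0.75, -0.625]
midpoint -0.6875: h = -0.5178 < 0 → [-0.6875, -0.625]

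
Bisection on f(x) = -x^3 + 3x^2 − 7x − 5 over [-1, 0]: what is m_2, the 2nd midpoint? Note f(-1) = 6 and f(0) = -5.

midpoint -0.5: f = -0.625 < 0 → [-1, -0.5]
midpoint -0.75: f = 2.359375 > 0 → [-0.75, -0.5]

-0.75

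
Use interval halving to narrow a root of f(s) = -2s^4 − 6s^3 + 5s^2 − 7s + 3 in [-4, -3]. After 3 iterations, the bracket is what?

m = -3.5, f(m) = 45.875 (+); new bracket [-4, -3.5]
m = -3.75, f(m) = 20.460938 (+); new bracket [-4, -3.75]
m = -3.875, f(m) = 3.378418 (+); new bracket [-4, -3.875]

[-4, -3.875]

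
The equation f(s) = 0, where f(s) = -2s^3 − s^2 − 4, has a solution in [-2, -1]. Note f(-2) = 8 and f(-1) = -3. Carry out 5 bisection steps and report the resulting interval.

[-1.46875, -1.4375]

f(-1.5) = 0.5 > 0, so the root lies in [-1.5, -1]
f(-1.25) = -1.65625 < 0, so the root lies in [-1.5, -1.25]
f(-1.375) = -0.691406 < 0, so the root lies in [-1.5, -1.375]
f(-1.4375) = -0.1255 < 0, so the root lies in [-1.5, -1.4375]
f(-1.46875) = 0.1796 > 0, so the root lies in [-1.46875, -1.4375]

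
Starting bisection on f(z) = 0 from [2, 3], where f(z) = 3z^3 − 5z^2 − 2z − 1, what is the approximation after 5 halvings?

z = 2.5 gives f = 9.625, positive; keep [2, 2.5]
z = 2.25 gives f = 3.359375, positive; keep [2, 2.25]
z = 2.125 gives f = 0.958984, positive; keep [2, 2.125]
z = 2.0625 gives f = -0.0735, negative; keep [2.0625, 2.125]
z = 2.09375 gives f = 0.4292, positive; keep [2.0625, 2.09375]

2.09375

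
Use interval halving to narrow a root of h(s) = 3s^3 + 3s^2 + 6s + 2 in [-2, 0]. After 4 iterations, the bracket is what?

[-0.5, -0.375]

h(-1) = -4 < 0, so the root lies in [-1, 0]
h(-0.5) = -0.625 < 0, so the root lies in [-0.5, 0]
h(-0.25) = 0.640625 > 0, so the root lies in [-0.5, -0.25]
h(-0.375) = 0.0137 > 0, so the root lies in [-0.5, -0.375]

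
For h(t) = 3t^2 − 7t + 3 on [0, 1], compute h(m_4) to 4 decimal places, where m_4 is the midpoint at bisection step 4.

t = 0.5 gives h = 0.25, positive; keep [0.5, 1]
t = 0.75 gives h = -0.5625, negative; keep [0.5, 0.75]
t = 0.625 gives h = -0.203125, negative; keep [0.5, 0.625]
t = 0.5625 gives h = 0.0117, positive; keep [0.5625, 0.625]

0.0117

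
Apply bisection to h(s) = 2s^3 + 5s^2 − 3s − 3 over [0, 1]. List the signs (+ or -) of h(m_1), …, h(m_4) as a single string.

---+

s = 0.5 gives h = -3, negative; keep [0.5, 1]
s = 0.75 gives h = -1.59375, negative; keep [0.75, 1]
s = 0.875 gives h = -0.457031, negative; keep [0.875, 1]
s = 0.9375 gives h = 0.23, positive; keep [0.875, 0.9375]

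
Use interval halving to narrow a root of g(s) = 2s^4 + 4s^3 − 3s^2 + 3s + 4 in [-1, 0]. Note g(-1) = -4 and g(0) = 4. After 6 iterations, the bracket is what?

g(-0.5) = 1.375 > 0, so the root lies in [-1, -0.5]
g(-0.75) = -0.992188 < 0, so the root lies in [-0.75, -0.5]
g(-0.625) = 0.281738 > 0, so the root lies in [-0.75, -0.625]
g(-0.6875) = -0.3335 < 0, so the root lies in [-0.6875, -0.625]
g(-0.65625) = -0.0203 < 0, so the root lies in [-0.65625, -0.625]
g(-0.640625) = 0.1321 > 0, so the root lies in [-0.65625, -0.640625]

[-0.65625, -0.640625]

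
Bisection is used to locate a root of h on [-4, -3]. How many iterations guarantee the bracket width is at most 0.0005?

11

Width after n steps is 1/2^n. Need 2^n ≥ 1/0.0005 = 2000.
2^10 = 1024 < 2000 ≤ 2^11 = 2048, so n = 11.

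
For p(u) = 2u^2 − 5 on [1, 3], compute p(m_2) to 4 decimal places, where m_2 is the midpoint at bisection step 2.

u = 2 gives p = 3, positive; keep [1, 2]
u = 1.5 gives p = -0.5, negative; keep [1.5, 2]

-0.5000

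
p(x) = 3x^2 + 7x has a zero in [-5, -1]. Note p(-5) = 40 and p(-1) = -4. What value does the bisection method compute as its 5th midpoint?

m = -3, p(m) = 6 (+); new bracket [-3, -1]
m = -2, p(m) = -2 (−); new bracket [-3, -2]
m = -2.5, p(m) = 1.25 (+); new bracket [-2.5, -2]
m = -2.25, p(m) = -0.5625 (−); new bracket [-2.5, -2.25]
m = -2.375, p(m) = 0.2969 (+); new bracket [-2.375, -2.25]

-2.375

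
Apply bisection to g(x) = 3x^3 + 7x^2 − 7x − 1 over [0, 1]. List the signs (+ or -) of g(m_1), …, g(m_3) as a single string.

--+

midpoint 0.5: g = -2.375 < 0 → [0.5, 1]
midpoint 0.75: g = -1.046875 < 0 → [0.75, 1]
midpoint 0.875: g = 0.244141 > 0 → [0.75, 0.875]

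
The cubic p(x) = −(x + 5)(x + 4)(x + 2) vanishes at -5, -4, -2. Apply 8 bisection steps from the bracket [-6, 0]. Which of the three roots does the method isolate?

-2

p(-3) = 2 > 0, so the root lies in [-3, 0]
p(-1.5) = -4.375 < 0, so the root lies in [-3, -1.5]
p(-2.25) = 1.203125 > 0, so the root lies in [-2.25, -1.5]
p(-1.875) = -0.8301 < 0, so the root lies in [-2.25, -1.875]
p(-2.0625) = 0.3557 > 0, so the root lies in [-2.0625, -1.875]
p(-1.96875) = -0.1924 < 0, so the root lies in [-2.0625, -1.96875]
p(-2.015625) = 0.0925 > 0, so the root lies in [-2.015625, -1.96875]
p(-1.9921875) = -0.0472 < 0, so the root lies in [-2.015625, -1.9921875]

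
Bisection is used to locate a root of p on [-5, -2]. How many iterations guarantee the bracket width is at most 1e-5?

Width after n steps is 3/2^n. Need 2^n ≥ 3/1e-5 = 300000.
2^18 = 262144 < 300000 ≤ 2^19 = 524288, so n = 19.

19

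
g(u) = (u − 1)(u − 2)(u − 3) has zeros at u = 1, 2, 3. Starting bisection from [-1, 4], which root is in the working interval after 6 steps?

g(1.5) = 0.375 > 0, so the root lies in [-1, 1.5]
g(0.25) = -3.609375 < 0, so the root lies in [0.25, 1.5]
g(0.875) = -0.298828 < 0, so the root lies in [0.875, 1.5]
g(1.1875) = 0.2761 > 0, so the root lies in [0.875, 1.1875]
g(1.03125) = 0.0596 > 0, so the root lies in [0.875, 1.03125]
g(0.953125) = -0.1004 < 0, so the root lies in [0.953125, 1.03125]

1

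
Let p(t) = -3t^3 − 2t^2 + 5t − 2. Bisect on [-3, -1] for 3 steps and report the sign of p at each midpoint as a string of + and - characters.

+--

m = -2, p(m) = 4 (+); new bracket [-2, -1]
m = -1.5, p(m) = -3.875 (−); new bracket [-2, -1.5]
m = -1.75, p(m) = -0.796875 (−); new bracket [-2, -1.75]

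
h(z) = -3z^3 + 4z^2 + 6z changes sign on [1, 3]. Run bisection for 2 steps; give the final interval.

m = 2, h(m) = 4 (+); new bracket [2, 3]
m = 2.5, h(m) = -6.875 (−); new bracket [2, 2.5]

[2, 2.5]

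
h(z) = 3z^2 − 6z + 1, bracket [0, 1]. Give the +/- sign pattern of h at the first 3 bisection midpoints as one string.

--+

h(0.5) = -1.25 < 0, so the root lies in [0, 0.5]
h(0.25) = -0.3125 < 0, so the root lies in [0, 0.25]
h(0.125) = 0.296875 > 0, so the root lies in [0.125, 0.25]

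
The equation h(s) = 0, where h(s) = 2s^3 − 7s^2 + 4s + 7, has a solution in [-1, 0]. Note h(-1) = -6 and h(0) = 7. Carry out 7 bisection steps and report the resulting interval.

[-0.7109375, -0.703125]

s = -0.5 gives h = 3, positive; keep [-1, -0.5]
s = -0.75 gives h = -0.78125, negative; keep [-0.75, -0.5]
s = -0.625 gives h = 1.277344, positive; keep [-0.75, -0.625]
s = -0.6875 gives h = 0.2915, positive; keep [-0.75, -0.6875]
s = -0.71875 gives h = -0.2338, negative; keep [-0.71875, -0.6875]
s = -0.703125 gives h = 0.0316, positive; keep [-0.71875, -0.703125]
s = -0.7109375 gives h = -0.1004, negative; keep [-0.7109375, -0.703125]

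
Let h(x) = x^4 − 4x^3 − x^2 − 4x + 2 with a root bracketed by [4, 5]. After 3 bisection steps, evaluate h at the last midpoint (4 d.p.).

x = 4.5 gives h = 9.3125, positive; keep [4, 4.5]
x = 4.25 gives h = -13.871094, negative; keep [4.25, 4.5]
x = 4.375 gives h = -3.238037, negative; keep [4.375, 4.5]

-3.2380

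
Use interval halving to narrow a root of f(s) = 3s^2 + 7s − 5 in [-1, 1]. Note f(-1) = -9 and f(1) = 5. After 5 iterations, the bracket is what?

f(0) = -5 < 0, so the root lies in [0, 1]
f(0.5) = -0.75 < 0, so the root lies in [0.5, 1]
f(0.75) = 1.9375 > 0, so the root lies in [0.5, 0.75]
f(0.625) = 0.5469 > 0, so the root lies in [0.5, 0.625]
f(0.5625) = -0.1133 < 0, so the root lies in [0.5625, 0.625]

[0.5625, 0.625]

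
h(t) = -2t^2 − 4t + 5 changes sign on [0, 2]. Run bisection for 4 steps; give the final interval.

[0.75, 0.875]

midpoint 1: h = -1 < 0 → [0, 1]
midpoint 0.5: h = 2.5 > 0 → [0.5, 1]
midpoint 0.75: h = 0.875 > 0 → [0.75, 1]
midpoint 0.875: h = -0.0312 < 0 → [0.75, 0.875]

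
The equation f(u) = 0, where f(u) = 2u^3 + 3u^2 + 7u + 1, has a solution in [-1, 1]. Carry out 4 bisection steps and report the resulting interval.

[-0.25, -0.125]

m = 0, f(m) = 1 (+); new bracket [-1, 0]
m = -0.5, f(m) = -2 (−); new bracket [-0.5, 0]
m = -0.25, f(m) = -0.59375 (−); new bracket [-0.25, 0]
m = -0.125, f(m) = 0.168 (+); new bracket [-0.25, -0.125]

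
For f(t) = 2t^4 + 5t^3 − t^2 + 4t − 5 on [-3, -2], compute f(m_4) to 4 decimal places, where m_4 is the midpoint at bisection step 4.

f(-2.5) = -21.25 < 0, so the root lies in [-3, -2.5]
f(-2.75) = -13.164062 < 0, so the root lies in [-3, -2.75]
f(-2.875) = -6.942871 < 0, so the root lies in [-3, -2.875]
f(-2.9375) = -3.1999 < 0, so the root lies in [-3, -2.9375]

-3.1999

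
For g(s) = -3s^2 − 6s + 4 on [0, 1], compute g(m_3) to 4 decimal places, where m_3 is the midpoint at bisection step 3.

g(0.5) = 0.25 > 0, so the root lies in [0.5, 1]
g(0.75) = -2.1875 < 0, so the root lies in [0.5, 0.75]
g(0.625) = -0.921875 < 0, so the root lies in [0.5, 0.625]

-0.9219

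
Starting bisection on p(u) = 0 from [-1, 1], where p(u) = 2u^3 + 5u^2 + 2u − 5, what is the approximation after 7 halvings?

p(0) = -5 < 0, so the root lies in [0, 1]
p(0.5) = -2.5 < 0, so the root lies in [0.5, 1]
p(0.75) = 0.15625 > 0, so the root lies in [0.5, 0.75]
p(0.625) = -1.3086 < 0, so the root lies in [0.625, 0.75]
p(0.6875) = -0.6118 < 0, so the root lies in [0.6875, 0.75]
p(0.71875) = -0.2369 < 0, so the root lies in [0.71875, 0.75]
p(0.734375) = -0.0426 < 0, so the root lies in [0.734375, 0.75]

0.734375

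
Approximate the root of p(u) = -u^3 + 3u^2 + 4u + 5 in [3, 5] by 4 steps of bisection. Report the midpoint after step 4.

4.125

p(4) = 5 > 0, so the root lies in [4, 5]
p(4.5) = -7.375 < 0, so the root lies in [4, 4.5]
p(4.25) = -0.578125 < 0, so the root lies in [4, 4.25]
p(4.125) = 2.3574 > 0, so the root lies in [4.125, 4.25]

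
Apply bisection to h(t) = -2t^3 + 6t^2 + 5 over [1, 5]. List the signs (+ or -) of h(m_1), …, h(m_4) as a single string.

m = 3, h(m) = 5 (+); new bracket [3, 5]
m = 4, h(m) = -27 (−); new bracket [3, 4]
m = 3.5, h(m) = -7.25 (−); new bracket [3, 3.5]
m = 3.25, h(m) = -0.2812 (−); new bracket [3, 3.25]

+---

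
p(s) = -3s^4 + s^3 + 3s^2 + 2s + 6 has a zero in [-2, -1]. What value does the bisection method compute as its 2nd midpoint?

-1.25

m = -1.5, p(m) = -8.8125 (−); new bracket [-1.5, -1]
m = -1.25, p(m) = -1.089844 (−); new bracket [-1.25, -1]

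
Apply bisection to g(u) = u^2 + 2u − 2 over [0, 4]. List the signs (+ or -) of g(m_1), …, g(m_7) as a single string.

midpoint 2: g = 6 > 0 → [0, 2]
midpoint 1: g = 1 > 0 → [0, 1]
midpoint 0.5: g = -0.75 < 0 → [0.5, 1]
midpoint 0.75: g = 0.0625 > 0 → [0.5, 0.75]
midpoint 0.625: g = -0.3594 < 0 → [0.625, 0.75]
midpoint 0.6875: g = -0.1523 < 0 → [0.6875, 0.75]
midpoint 0.71875: g = -0.0459 < 0 → [0.71875, 0.75]

++-+---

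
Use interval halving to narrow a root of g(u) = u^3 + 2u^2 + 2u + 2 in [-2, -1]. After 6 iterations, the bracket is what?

u = -1.5 gives g = 0.125, positive; keep [-2, -1.5]
u = -1.75 gives g = -0.734375, negative; keep [-1.75, -1.5]
u = -1.625 gives g = -0.259766, negative; keep [-1.625, -1.5]
u = -1.5625 gives g = -0.0569, negative; keep [-1.5625, -1.5]
u = -1.53125 gives g = 0.0366, positive; keep [-1.5625, -1.53125]
u = -1.546875 gives g = -0.0095, negative; keep [-1.546875, -1.53125]

[-1.546875, -1.53125]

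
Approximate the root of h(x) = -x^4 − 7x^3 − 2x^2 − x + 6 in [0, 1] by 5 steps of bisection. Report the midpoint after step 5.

m = 0.5, h(m) = 4.0625 (+); new bracket [0.5, 1]
m = 0.75, h(m) = 0.855469 (+); new bracket [0.75, 1]
m = 0.875, h(m) = -1.681885 (−); new bracket [0.75, 0.875]
m = 0.8125, h(m) = -0.3233 (−); new bracket [0.75, 0.8125]
m = 0.78125, h(m) = 0.2877 (+); new bracket [0.78125, 0.8125]

0.78125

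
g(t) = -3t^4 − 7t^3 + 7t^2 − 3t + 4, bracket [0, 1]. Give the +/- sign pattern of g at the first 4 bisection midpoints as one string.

+++-

midpoint 0.5: g = 3.1875 > 0 → [0.5, 1]
midpoint 0.75: g = 1.785156 > 0 → [0.75, 1]
midpoint 0.875: g = 0.286377 > 0 → [0.875, 1]
midpoint 0.9375: g = -0.7454 < 0 → [0.875, 0.9375]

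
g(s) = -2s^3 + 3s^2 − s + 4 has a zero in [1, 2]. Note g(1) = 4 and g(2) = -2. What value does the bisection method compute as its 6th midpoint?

1.828125

g(1.5) = 2.5 > 0, so the root lies in [1.5, 2]
g(1.75) = 0.71875 > 0, so the root lies in [1.75, 2]
g(1.875) = -0.511719 < 0, so the root lies in [1.75, 1.875]
g(1.8125) = 0.1343 > 0, so the root lies in [1.8125, 1.875]
g(1.84375) = -0.1808 < 0, so the root lies in [1.8125, 1.84375]
g(1.828125) = -0.0213 < 0, so the root lies in [1.8125, 1.828125]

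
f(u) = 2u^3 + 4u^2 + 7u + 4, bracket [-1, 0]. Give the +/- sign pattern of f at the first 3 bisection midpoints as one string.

++-

f(-0.5) = 1.25 > 0, so the root lies in [-1, -0.5]
f(-0.75) = 0.15625 > 0, so the root lies in [-1, -0.75]
f(-0.875) = -0.402344 < 0, so the root lies in [-0.875, -0.75]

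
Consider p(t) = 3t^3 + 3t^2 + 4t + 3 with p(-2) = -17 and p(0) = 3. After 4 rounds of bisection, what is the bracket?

[-0.875, -0.75]

t = -1 gives p = -1, negative; keep [-1, 0]
t = -0.5 gives p = 1.375, positive; keep [-1, -0.5]
t = -0.75 gives p = 0.421875, positive; keep [-1, -0.75]
t = -0.875 gives p = -0.2129, negative; keep [-0.875, -0.75]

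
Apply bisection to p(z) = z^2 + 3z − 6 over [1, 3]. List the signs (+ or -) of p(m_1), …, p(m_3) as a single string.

++-

m = 2, p(m) = 4 (+); new bracket [1, 2]
m = 1.5, p(m) = 0.75 (+); new bracket [1, 1.5]
m = 1.25, p(m) = -0.6875 (−); new bracket [1.25, 1.5]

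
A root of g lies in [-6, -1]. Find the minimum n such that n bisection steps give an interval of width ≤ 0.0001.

Width after n steps is 5/2^n. Need 2^n ≥ 5/0.0001 = 50000.
2^15 = 32768 < 50000 ≤ 2^16 = 65536, so n = 16.

16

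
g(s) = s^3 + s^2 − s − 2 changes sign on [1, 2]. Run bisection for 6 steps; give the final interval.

midpoint 1.5: g = 2.125 > 0 → [1, 1.5]
midpoint 1.25: g = 0.265625 > 0 → [1, 1.25]
midpoint 1.125: g = -0.435547 < 0 → [1.125, 1.25]
midpoint 1.1875: g = -0.1028 < 0 → [1.1875, 1.25]
midpoint 1.21875: g = 0.0769 > 0 → [1.1875, 1.21875]
midpoint 1.203125: g = -0.0141 < 0 → [1.203125, 1.21875]

[1.203125, 1.21875]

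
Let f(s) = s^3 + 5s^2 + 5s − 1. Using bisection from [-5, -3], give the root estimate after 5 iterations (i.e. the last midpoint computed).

f(-4) = -5 < 0, so the root lies in [-4, -3]
f(-3.5) = -0.125 < 0, so the root lies in [-3.5, -3]
f(-3.25) = 1.234375 > 0, so the root lies in [-3.5, -3.25]
f(-3.375) = 0.6348 > 0, so the root lies in [-3.5, -3.375]
f(-3.4375) = 0.2756 > 0, so the root lies in [-3.5, -3.4375]

-3.4375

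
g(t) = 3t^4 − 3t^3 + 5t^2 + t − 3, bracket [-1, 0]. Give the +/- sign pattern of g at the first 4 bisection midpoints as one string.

-+-+

t = -0.5 gives g = -1.6875, negative; keep [-1, -0.5]
t = -0.75 gives g = 1.277344, positive; keep [-0.75, -0.5]
t = -0.625 gives g = -0.481689, negative; keep [-0.75, -0.625]
t = -0.6875 gives g = 0.3208, positive; keep [-0.6875, -0.625]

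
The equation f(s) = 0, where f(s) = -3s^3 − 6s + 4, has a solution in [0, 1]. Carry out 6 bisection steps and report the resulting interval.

f(0.5) = 0.625 > 0, so the root lies in [0.5, 1]
f(0.75) = -1.765625 < 0, so the root lies in [0.5, 0.75]
f(0.625) = -0.482422 < 0, so the root lies in [0.5, 0.625]
f(0.5625) = 0.0911 > 0, so the root lies in [0.5625, 0.625]
f(0.59375) = -0.1905 < 0, so the root lies in [0.5625, 0.59375]
f(0.578125) = -0.0484 < 0, so the root lies in [0.5625, 0.578125]

[0.5625, 0.578125]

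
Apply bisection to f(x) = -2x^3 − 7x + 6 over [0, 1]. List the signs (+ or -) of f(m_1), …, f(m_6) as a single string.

+-++++

m = 0.5, f(m) = 2.25 (+); new bracket [0.5, 1]
m = 0.75, f(m) = -0.09375 (−); new bracket [0.5, 0.75]
m = 0.625, f(m) = 1.136719 (+); new bracket [0.625, 0.75]
m = 0.6875, f(m) = 0.5376 (+); new bracket [0.6875, 0.75]
m = 0.71875, f(m) = 0.2261 (+); new bracket [0.71875, 0.75]
m = 0.734375, f(m) = 0.0673 (+); new bracket [0.734375, 0.75]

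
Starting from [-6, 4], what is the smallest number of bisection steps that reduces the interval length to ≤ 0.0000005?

25

Width after n steps is 10/2^n. Need 2^n ≥ 10/0.0000005 = 20000000.
2^24 = 16777216 < 20000000 ≤ 2^25 = 33554432, so n = 25.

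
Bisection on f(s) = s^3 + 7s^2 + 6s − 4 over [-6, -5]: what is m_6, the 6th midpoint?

-5.859375

s = -5.5 gives f = 8.375, positive; keep [-6, -5.5]
s = -5.75 gives f = 2.828125, positive; keep [-6, -5.75]
s = -5.875 gives f = -0.419922, negative; keep [-5.875, -5.75]
s = -5.8125 gives f = 1.2449, positive; keep [-5.875, -5.8125]
s = -5.84375 gives f = 0.4228, positive; keep [-5.875, -5.84375]
s = -5.859375 gives f = 0.004, positive; keep [-5.875, -5.859375]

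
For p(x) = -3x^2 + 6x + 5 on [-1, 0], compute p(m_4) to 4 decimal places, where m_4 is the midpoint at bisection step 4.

-0.5430

x = -0.5 gives p = 1.25, positive; keep [-1, -0.5]
x = -0.75 gives p = -1.1875, negative; keep [-0.75, -0.5]
x = -0.625 gives p = 0.078125, positive; keep [-0.75, -0.625]
x = -0.6875 gives p = -0.543, negative; keep [-0.6875, -0.625]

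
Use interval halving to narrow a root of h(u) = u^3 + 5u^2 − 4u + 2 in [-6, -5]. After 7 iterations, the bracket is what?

h(-5.5) = 8.875 > 0, so the root lies in [-6, -5.5]
h(-5.75) = 0.203125 > 0, so the root lies in [-6, -5.75]
h(-5.875) = -4.701172 < 0, so the root lies in [-5.875, -5.75]
h(-5.8125) = -2.2004 < 0, so the root lies in [-5.8125, -5.75]
h(-5.78125) = -0.9866 < 0, so the root lies in [-5.78125, -5.75]
h(-5.765625) = -0.3887 < 0, so the root lies in [-5.765625, -5.75]
h(-5.7578125) = -0.0921 < 0, so the root lies in [-5.7578125, -5.75]

[-5.7578125, -5.75]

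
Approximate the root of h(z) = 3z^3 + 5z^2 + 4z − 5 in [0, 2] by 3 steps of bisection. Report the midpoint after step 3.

z = 1 gives h = 7, positive; keep [0, 1]
z = 0.5 gives h = -1.375, negative; keep [0.5, 1]
z = 0.75 gives h = 2.078125, positive; keep [0.5, 0.75]

0.75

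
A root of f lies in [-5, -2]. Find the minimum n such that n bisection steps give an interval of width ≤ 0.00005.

16

Width after n steps is 3/2^n. Need 2^n ≥ 3/0.00005 = 60000.
2^15 = 32768 < 60000 ≤ 2^16 = 65536, so n = 16.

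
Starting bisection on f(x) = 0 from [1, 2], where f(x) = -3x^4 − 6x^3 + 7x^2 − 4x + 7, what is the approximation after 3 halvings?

midpoint 1.5: f = -18.6875 < 0 → [1, 1.5]
midpoint 1.25: f = -6.105469 < 0 → [1, 1.25]
midpoint 1.125: f = -1.989014 < 0 → [1, 1.125]

1.125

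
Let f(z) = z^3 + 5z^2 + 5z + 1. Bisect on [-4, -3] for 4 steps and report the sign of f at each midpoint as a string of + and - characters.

+-++

midpoint -3.5: f = 1.875 > 0 → [-4, -3.5]
midpoint -3.75: f = -0.171875 < 0 → [-3.75, -3.5]
midpoint -3.625: f = 0.943359 > 0 → [-3.75, -3.625]
midpoint -3.6875: f = 0.4094 > 0 → [-3.75, -3.6875]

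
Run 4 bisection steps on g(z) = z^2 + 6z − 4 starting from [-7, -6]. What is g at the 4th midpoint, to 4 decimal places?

z = -6.5 gives g = -0.75, negative; keep [-7, -6.5]
z = -6.75 gives g = 1.0625, positive; keep [-6.75, -6.5]
z = -6.625 gives g = 0.140625, positive; keep [-6.625, -6.5]
z = -6.5625 gives g = -0.3086, negative; keep [-6.625, -6.5625]

-0.3086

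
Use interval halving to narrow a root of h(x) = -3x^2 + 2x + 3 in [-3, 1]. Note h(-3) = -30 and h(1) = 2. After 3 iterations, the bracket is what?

x = -1 gives h = -2, negative; keep [-1, 1]
x = 0 gives h = 3, positive; keep [-1, 0]
x = -0.5 gives h = 1.25, positive; keep [-1, -0.5]

[-1, -0.5]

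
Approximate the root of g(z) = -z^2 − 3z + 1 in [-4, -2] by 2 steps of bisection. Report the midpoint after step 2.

-3.5

z = -3 gives g = 1, positive; keep [-4, -3]
z = -3.5 gives g = -0.75, negative; keep [-3.5, -3]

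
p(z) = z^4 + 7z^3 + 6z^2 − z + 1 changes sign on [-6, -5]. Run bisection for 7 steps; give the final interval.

[-5.9609375, -5.953125]

p(-5.5) = -61.5625 < 0, so the root lies in [-6, -5.5]
p(-5.75) = -32.511719 < 0, so the root lies in [-6, -5.75]
p(-5.875) = -14.157959 < 0, so the root lies in [-6, -5.875]
p(-5.9375) = -3.9416 < 0, so the root lies in [-6, -5.9375]
p(-5.96875) = 1.437 > 0, so the root lies in [-5.96875, -5.9375]
p(-5.953125) = -1.2752 < 0, so the root lies in [-5.96875, -5.953125]
p(-5.9609375) = 0.0752 > 0, so the root lies in [-5.9609375, -5.953125]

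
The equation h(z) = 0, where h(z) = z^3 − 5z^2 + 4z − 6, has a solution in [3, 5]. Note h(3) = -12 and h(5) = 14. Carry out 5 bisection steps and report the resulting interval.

[4.375, 4.4375]

midpoint 4: h = -6 < 0 → [4, 5]
midpoint 4.5: h = 1.875 > 0 → [4, 4.5]
midpoint 4.25: h = -2.546875 < 0 → [4.25, 4.5]
midpoint 4.375: h = -0.4629 < 0 → [4.375, 4.5]
midpoint 4.4375: h = 0.6736 > 0 → [4.375, 4.4375]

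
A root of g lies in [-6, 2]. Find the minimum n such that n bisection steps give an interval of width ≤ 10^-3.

13

Width after n steps is 8/2^n. Need 2^n ≥ 8/10^-3 = 8000.
2^12 = 4096 < 8000 ≤ 2^13 = 8192, so n = 13.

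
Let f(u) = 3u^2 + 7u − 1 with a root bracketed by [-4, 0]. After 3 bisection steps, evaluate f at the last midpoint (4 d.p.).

m = -2, f(m) = -3 (−); new bracket [-4, -2]
m = -3, f(m) = 5 (+); new bracket [-3, -2]
m = -2.5, f(m) = 0.25 (+); new bracket [-2.5, -2]

0.2500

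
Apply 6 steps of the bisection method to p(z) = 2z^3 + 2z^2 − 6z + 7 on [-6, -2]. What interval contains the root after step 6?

[-2.6875, -2.625]

p(-4) = -65 < 0, so the root lies in [-4, -2]
p(-3) = -11 < 0, so the root lies in [-3, -2]
p(-2.5) = 3.25 > 0, so the root lies in [-3, -2.5]
p(-2.75) = -2.9688 < 0, so the root lies in [-2.75, -2.5]
p(-2.625) = 0.3555 > 0, so the root lies in [-2.75, -2.625]
p(-2.6875) = -1.2515 < 0, so the root lies in [-2.6875, -2.625]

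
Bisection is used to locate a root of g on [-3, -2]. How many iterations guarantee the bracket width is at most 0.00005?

Width after n steps is 1/2^n. Need 2^n ≥ 1/0.00005 = 20000.
2^14 = 16384 < 20000 ≤ 2^15 = 32768, so n = 15.

15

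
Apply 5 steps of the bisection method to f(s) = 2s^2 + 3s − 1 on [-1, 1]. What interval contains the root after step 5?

[0.25, 0.3125]

f(0) = -1 < 0, so the root lies in [0, 1]
f(0.5) = 1 > 0, so the root lies in [0, 0.5]
f(0.25) = -0.125 < 0, so the root lies in [0.25, 0.5]
f(0.375) = 0.4062 > 0, so the root lies in [0.25, 0.375]
f(0.3125) = 0.1328 > 0, so the root lies in [0.25, 0.3125]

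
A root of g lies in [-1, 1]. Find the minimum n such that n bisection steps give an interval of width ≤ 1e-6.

Width after n steps is 2/2^n. Need 2^n ≥ 2/1e-6 = 2000000.
2^20 = 1048576 < 2000000 ≤ 2^21 = 2097152, so n = 21.

21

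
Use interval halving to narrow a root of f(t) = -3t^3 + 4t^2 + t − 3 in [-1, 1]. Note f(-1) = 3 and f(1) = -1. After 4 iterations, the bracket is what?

[-0.875, -0.75]

f(0) = -3 < 0, so the root lies in [-1, 0]
f(-0.5) = -2.125 < 0, so the root lies in [-1, -0.5]
f(-0.75) = -0.234375 < 0, so the root lies in [-1, -0.75]
f(-0.875) = 1.1973 > 0, so the root lies in [-0.875, -0.75]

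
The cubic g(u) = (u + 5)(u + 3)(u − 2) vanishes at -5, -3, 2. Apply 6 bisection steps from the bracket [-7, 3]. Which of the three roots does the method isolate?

m = -2, g(m) = -12 (−); new bracket [-2, 3]
m = 0.5, g(m) = -28.875 (−); new bracket [0.5, 3]
m = 1.75, g(m) = -8.015625 (−); new bracket [1.75, 3]
m = 2.375, g(m) = 14.8652 (+); new bracket [1.75, 2.375]
m = 2.0625, g(m) = 2.2346 (+); new bracket [1.75, 2.0625]
m = 1.90625, g(m) = -3.1766 (−); new bracket [1.90625, 2.0625]

2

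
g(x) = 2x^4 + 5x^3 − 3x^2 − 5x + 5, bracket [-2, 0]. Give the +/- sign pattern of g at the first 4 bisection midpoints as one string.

x = -1 gives g = 4, positive; keep [-2, -1]
x = -1.5 gives g = -1, negative; keep [-1.5, -1]
x = -1.25 gives g = 1.679688, positive; keep [-1.5, -1.25]
x = -1.375 gives g = 0.354, positive; keep [-1.5, -1.375]

+-++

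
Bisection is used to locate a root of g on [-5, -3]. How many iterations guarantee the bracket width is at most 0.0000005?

22

Width after n steps is 2/2^n. Need 2^n ≥ 2/0.0000005 = 4000000.
2^21 = 2097152 < 4000000 ≤ 2^22 = 4194304, so n = 22.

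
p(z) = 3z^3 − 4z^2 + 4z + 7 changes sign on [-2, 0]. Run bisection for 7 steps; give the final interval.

[-0.796875, -0.78125]

midpoint -1: p = -4 < 0 → [-1, 0]
midpoint -0.5: p = 3.625 > 0 → [-1, -0.5]
midpoint -0.75: p = 0.484375 > 0 → [-1, -0.75]
midpoint -0.875: p = -1.5723 < 0 → [-0.875, -0.75]
midpoint -0.8125: p = -0.4998 < 0 → [-0.8125, -0.75]
midpoint -0.78125: p = 0.0031 > 0 → [-0.8125, -0.78125]
midpoint -0.796875: p = -0.2456 < 0 → [-0.796875, -0.78125]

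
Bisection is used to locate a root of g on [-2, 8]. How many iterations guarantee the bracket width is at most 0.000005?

21

Width after n steps is 10/2^n. Need 2^n ≥ 10/0.000005 = 2000000.
2^20 = 1048576 < 2000000 ≤ 2^21 = 2097152, so n = 21.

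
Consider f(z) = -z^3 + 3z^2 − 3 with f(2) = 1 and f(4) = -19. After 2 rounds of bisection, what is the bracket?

z = 3 gives f = -3, negative; keep [2, 3]
z = 2.5 gives f = 0.125, positive; keep [2.5, 3]

[2.5, 3]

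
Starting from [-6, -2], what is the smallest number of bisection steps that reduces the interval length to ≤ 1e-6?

22

Width after n steps is 4/2^n. Need 2^n ≥ 4/1e-6 = 4000000.
2^21 = 2097152 < 4000000 ≤ 2^22 = 4194304, so n = 22.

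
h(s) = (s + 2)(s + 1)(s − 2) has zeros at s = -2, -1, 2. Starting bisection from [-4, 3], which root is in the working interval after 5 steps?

2

midpoint -0.5: h = -1.875 < 0 → [-0.5, 3]
midpoint 1.25: h = -5.484375 < 0 → [1.25, 3]
midpoint 2.125: h = 1.611328 > 0 → [1.25, 2.125]
midpoint 1.6875: h = -3.0969 < 0 → [1.6875, 2.125]
midpoint 1.90625: h = -1.0643 < 0 → [1.90625, 2.125]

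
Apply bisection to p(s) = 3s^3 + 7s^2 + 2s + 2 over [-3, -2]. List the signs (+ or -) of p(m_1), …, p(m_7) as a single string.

s = -2.5 gives p = -6.125, negative; keep [-2.5, -2]
s = -2.25 gives p = -1.234375, negative; keep [-2.25, -2]
s = -2.125 gives p = 0.572266, positive; keep [-2.25, -2.125]
s = -2.1875 gives p = -0.2815, negative; keep [-2.1875, -2.125]
s = -2.15625 gives p = 0.1575, positive; keep [-2.1875, -2.15625]
s = -2.171875 gives p = -0.0589, negative; keep [-2.171875, -2.15625]
s = -2.1640625 gives p = 0.05, positive; keep [-2.171875, -2.1640625]

--+-+-+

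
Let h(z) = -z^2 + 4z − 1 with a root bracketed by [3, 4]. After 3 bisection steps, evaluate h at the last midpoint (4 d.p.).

midpoint 3.5: h = 0.75 > 0 → [3.5, 4]
midpoint 3.75: h = -0.0625 < 0 → [3.5, 3.75]
midpoint 3.625: h = 0.359375 > 0 → [3.625, 3.75]

0.3594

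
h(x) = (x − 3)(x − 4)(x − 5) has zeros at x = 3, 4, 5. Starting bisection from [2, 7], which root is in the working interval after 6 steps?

5

m = 4.5, h(m) = -0.375 (−); new bracket [4.5, 7]
m = 5.75, h(m) = 3.609375 (+); new bracket [4.5, 5.75]
m = 5.125, h(m) = 0.298828 (+); new bracket [4.5, 5.125]
m = 4.8125, h(m) = -0.2761 (−); new bracket [4.8125, 5.125]
m = 4.96875, h(m) = -0.0596 (−); new bracket [4.96875, 5.125]
m = 5.046875, h(m) = 0.1004 (+); new bracket [4.96875, 5.046875]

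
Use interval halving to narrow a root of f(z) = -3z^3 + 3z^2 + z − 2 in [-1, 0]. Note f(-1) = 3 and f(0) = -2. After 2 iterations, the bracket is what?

[-0.75, -0.5]

f(-0.5) = -1.375 < 0, so the root lies in [-1, -0.5]
f(-0.75) = 0.203125 > 0, so the root lies in [-0.75, -0.5]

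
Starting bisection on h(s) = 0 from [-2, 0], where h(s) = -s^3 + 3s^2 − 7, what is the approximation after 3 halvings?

-1.25

h(-1) = -3 < 0, so the root lies in [-2, -1]
h(-1.5) = 3.125 > 0, so the root lies in [-1.5, -1]
h(-1.25) = -0.359375 < 0, so the root lies in [-1.5, -1.25]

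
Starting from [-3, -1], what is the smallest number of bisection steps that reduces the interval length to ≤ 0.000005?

Width after n steps is 2/2^n. Need 2^n ≥ 2/0.000005 = 400000.
2^18 = 262144 < 400000 ≤ 2^19 = 524288, so n = 19.

19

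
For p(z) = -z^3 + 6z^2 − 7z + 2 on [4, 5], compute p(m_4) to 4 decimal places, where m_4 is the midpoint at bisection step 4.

midpoint 4.5: p = 0.875 > 0 → [4.5, 5]
midpoint 4.75: p = -3.046875 < 0 → [4.5, 4.75]
midpoint 4.625: p = -0.962891 < 0 → [4.5, 4.625]
midpoint 4.5625: p = -0.0139 < 0 → [4.5, 4.5625]

-0.0139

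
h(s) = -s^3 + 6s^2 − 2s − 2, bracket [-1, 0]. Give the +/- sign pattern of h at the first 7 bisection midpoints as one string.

s = -0.5 gives h = 0.625, positive; keep [-0.5, 0]
s = -0.25 gives h = -1.109375, negative; keep [-0.5, -0.25]
s = -0.375 gives h = -0.353516, negative; keep [-0.5, -0.375]
s = -0.4375 gives h = 0.1072, positive; keep [-0.4375, -0.375]
s = -0.40625 gives h = -0.1302, negative; keep [-0.4375, -0.40625]
s = -0.421875 gives h = -0.0133, negative; keep [-0.4375, -0.421875]
s = -0.4296875 gives h = 0.0465, positive; keep [-0.4296875, -0.421875]

+--+--+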